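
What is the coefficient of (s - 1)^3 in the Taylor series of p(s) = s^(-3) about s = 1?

-10

p(1) = 1
p′(1) = -3
p′′(1) = 12
p′′′(1) = -60
So c_3 = p′′′(1)/3! = -10.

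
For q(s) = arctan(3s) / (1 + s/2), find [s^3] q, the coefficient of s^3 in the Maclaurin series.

-33/4

Expand each factor separately, then convolve coefficients.
[s^0] = 0;  [s^1] = 3;  [s^2] = -3/2;  [s^3] = -33/4.
So c_3 = q′′′(0)/3! = -33/4.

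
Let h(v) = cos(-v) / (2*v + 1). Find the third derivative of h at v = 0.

Multiply the numerator's expansion by the denominator's geometric series.
The coefficient of v^3 in the expansion is -7, so h′′′(0) = 3! * (-7) = -42.

-42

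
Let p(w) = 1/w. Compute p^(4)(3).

8/81

The coefficient of (w - 3)^4 in the expansion is 1/243, so p^(4)(3) = 4! * (1/243) = 8/81.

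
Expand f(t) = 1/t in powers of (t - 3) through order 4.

(t - 3)^4/243 - (t - 3)^3/81 + (t - 3)^2/27 - (t - 3)/9 + 1/3

Apply the Taylor formula c_k = f^(k)(a)/k!.
[(t - 3)^0] = 1/3;  [(t - 3)^1] = -1/9;  [(t - 3)^2] = 1/27;  [(t - 3)^3] = -1/81;  [(t - 3)^4] = 1/243.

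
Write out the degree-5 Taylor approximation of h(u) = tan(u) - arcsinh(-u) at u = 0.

5*u^5/24 + u^3/6 + 2*u

Expand each term separately and add.
h(0) = 0
h′(0) = 2
h′′(0) = 0
h′′′(0) = 1
h^(4)(0) = 0
h^(5)(0) = 25
Dividing each by k! gives the coefficients c_0, ..., c_5.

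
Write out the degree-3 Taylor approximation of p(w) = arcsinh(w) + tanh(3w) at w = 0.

-55*w^3/6 + 4*w

Expand each term separately and add.
p(0) = 0
p′(0) = 4
p′′(0) = 0
p′′′(0) = -55
The Taylor polynomial is Σ p^(k)(0)/k! · w^k.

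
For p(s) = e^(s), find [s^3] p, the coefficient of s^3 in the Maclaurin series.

1/6

p(0) = 1
p′(0) = 1
p′′(0) = 1
p′′′(0) = 1
So c_3 = p′′′(0)/3! = 1/6.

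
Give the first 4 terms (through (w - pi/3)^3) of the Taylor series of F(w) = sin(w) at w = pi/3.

-(w - pi/3)^3/12 - sqrt(3)*(w - pi/3)^2/4 + (w - pi/3)/2 + sqrt(3)/2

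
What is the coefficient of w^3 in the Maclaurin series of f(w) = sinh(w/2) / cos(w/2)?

Divide the numerator series by the denominator series (power-series long division).
f(0) = 0
f′(0) = 1/2
f′′(0) = 0
f′′′(0) = 1/2
So c_3 = f′′′(0)/3! = 1/12.

1/12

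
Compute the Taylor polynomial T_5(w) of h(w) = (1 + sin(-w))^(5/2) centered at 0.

95*w^5/768 - 85*w^4/128 + 5*w^3/48 + 15*w^2/8 - 5*w/2 + 1

Plug the Maclaurin series of the inner function into that of the outer and collect terms.
h(0) = 1
h′(0) = -5/2
h′′(0) = 15/4
h′′′(0) = 5/8
h^(4)(0) = -255/16
h^(5)(0) = 475/32
Then c_k = h^(k)(0)/k! gives each Taylor coefficient.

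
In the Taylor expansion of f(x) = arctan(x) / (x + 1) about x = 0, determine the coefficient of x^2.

Expand 1/(denominator) as a geometric series and multiply by the numerator's series.
f(0) = 0
f′(0) = 1
f′′(0) = -2
So c_2 = f′′(0)/2! = -1.

-1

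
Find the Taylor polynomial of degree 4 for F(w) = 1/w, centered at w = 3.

F(3) = 1/3
F′(3) = -1/9
F′′(3) = 2/27
F′′′(3) = -2/27
F^(4)(3) = 8/81
The Taylor polynomial is Σ F^(k)(3)/k! · (w - 3)^k.

(w - 3)^4/243 - (w - 3)^3/81 + (w - 3)^2/27 - (w - 3)/9 + 1/3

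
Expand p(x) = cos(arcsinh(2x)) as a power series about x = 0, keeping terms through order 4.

Compose series: expand the inner function first, then feed it into the outer expansion.
p(0) = 1
p′(0) = 0
p′′(0) = -4
p′′′(0) = 0
p^(4)(0) = 80
The Taylor polynomial is Σ p^(k)(0)/k! · x^k.

10*x^4/3 - 2*x^2 + 1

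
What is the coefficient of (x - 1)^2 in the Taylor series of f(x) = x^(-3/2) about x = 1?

15/8

[(x - 1)^0] = 1;  [(x - 1)^1] = -3/2;  [(x - 1)^2] = 15/8.
So c_2 = f′′(1)/2! = 15/8.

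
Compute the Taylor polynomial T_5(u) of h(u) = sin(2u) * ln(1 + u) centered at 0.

Expand each factor separately, then convolve coefficients.
h(0) = 0
h′(0) = 0
h′′(0) = 4
h′′′(0) = -6
h^(4)(0) = -16
h^(5)(0) = 20
Dividing each by k! gives the coefficients c_0, ..., c_5.

u^5/6 - 2*u^4/3 - u^3 + 2*u^2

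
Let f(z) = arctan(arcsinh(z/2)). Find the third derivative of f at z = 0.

Substitute the inner expansion into the outer series and collect powers.
The coefficient of z^3 in the expansion is -1/16, so f′′′(0) = 3! * (-1/16) = -3/8.

-3/8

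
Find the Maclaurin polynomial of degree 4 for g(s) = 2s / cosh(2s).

Divide the numerator series by the denominator series (power-series long division).
g(0) = 0
g′(0) = 2
g′′(0) = 0
g′′′(0) = -24
g^(4)(0) = 0
Dividing each by k! gives the coefficients c_0, ..., c_4.

-4*s^3 + 2*s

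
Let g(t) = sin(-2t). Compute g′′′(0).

8

From the series, [t^3] g = 4/3; multiply by 3! = 6 to get 8.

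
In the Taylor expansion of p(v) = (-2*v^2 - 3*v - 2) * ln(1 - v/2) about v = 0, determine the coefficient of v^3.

Distribute the polynomial across the series and collect like powers.
[v^0] = 0;  [v^1] = 1;  [v^2] = 7/4;  [v^3] = 35/24.

35/24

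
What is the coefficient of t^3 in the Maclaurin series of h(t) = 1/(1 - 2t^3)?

h(0) = 1
h′(0) = 0
h′′(0) = 0
h′′′(0) = 12
So c_3 = h′′′(0)/3! = 2.

2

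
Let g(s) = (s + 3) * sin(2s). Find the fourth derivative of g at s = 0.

Multiply each power in the prefactor through the base expansion.
From the series, [s^4] g = -4/3; multiply by 4! = 24 to get -32.

-32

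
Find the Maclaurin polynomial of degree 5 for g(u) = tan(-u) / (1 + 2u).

-262*u^5/15 + 26*u^4/3 - 13*u^3/3 + 2*u^2 - u

Multiply the two series term by term and collect like powers.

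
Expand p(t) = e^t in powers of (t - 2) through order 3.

Use the known series and substitute for the argument.
p(2) = e^(2)
p′(2) = e^(2)
p′′(2) = e^(2)
p′′′(2) = e^(2)

(t - 2)^3*e^(2)/6 + (t - 2)^2*e^(2)/2 + (t - 2)*e^(2) + e^(2)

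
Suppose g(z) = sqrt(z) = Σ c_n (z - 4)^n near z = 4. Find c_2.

c_2 = g′′(4)/2! = -1/64.

-1/64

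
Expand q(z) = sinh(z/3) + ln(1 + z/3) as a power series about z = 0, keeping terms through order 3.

z^3/54 - z^2/18 + 2*z/3

Expand each term separately and add.
[z^0] = 0;  [z^1] = 2/3;  [z^2] = -1/18;  [z^3] = 1/54.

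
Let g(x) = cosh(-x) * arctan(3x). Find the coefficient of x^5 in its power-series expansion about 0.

1769/40

Take the Cauchy product of the two expansions.
g(0) = 0
g′(0) = 3
g′′(0) = 0
g′′′(0) = -45
g^(4)(0) = 0
g^(5)(0) = 5307
The Taylor polynomial is Σ g^(k)(0)/k! · x^k.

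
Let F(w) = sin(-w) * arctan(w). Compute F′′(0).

Write out both Maclaurin series and multiply, keeping only the needed powers.
From the series, [w^2] F = -1; multiply by 2! = 2 to get -2.

-2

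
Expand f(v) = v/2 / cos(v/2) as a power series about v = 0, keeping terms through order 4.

Divide the numerator series by the denominator series (power-series long division).
[v^0] = 0;  [v^1] = 1/2;  [v^2] = 0;  [v^3] = 1/16;  [v^4] = 0.

v^3/16 + v/2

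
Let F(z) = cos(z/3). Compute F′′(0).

-1/9

Differentiate repeatedly and evaluate at the center.
The coefficient of z^2 in the expansion is -1/18, so F′′(0) = 2! * (-1/18) = -1/9.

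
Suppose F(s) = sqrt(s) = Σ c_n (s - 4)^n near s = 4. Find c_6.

-21/2097152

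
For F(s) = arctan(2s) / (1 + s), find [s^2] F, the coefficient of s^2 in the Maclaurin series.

-2

Expand each factor separately, then convolve coefficients.
F(0) = 0
F′(0) = 2
F′′(0) = -4
Dividing each by k! gives the coefficients c_0, ..., c_2.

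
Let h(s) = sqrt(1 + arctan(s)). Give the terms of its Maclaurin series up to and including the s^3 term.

-5*s^3/48 - s^2/8 + s/2 + 1

Compose series: expand the inner function first, then feed it into the outer expansion.
h(0) = 1
h′(0) = 1/2
h′′(0) = -1/4
h′′′(0) = -5/8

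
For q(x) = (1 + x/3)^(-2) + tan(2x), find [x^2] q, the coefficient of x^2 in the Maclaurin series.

1/3

Expand each term separately and add.
[x^0] = 1;  [x^1] = 4/3;  [x^2] = 1/3.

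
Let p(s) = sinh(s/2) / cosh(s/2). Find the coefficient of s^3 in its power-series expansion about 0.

Write the quotient as an unknown series and match coefficients against numerator = denominator · series.
p(0) = 0
p′(0) = 1/2
p′′(0) = 0
p′′′(0) = -1/4

-1/24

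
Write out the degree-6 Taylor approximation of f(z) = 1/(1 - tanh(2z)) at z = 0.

128*z^6/45 + 64*z^5/15 + 16*z^4/3 + 16*z^3/3 + 4*z^2 + 2*z + 1

Plug the Maclaurin series of the inner function into that of the outer and collect terms.
f(0) = 1
f′(0) = 2
f′′(0) = 8
f′′′(0) = 32
f^(4)(0) = 128
f^(5)(0) = 512
f^(6)(0) = 2048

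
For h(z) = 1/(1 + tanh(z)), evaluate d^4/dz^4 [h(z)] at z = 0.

8

Let u equal the inner series; expand the outer function in u and truncate.
The coefficient of z^4 in the expansion is 1/3, so h^(4)(0) = 4! * (1/3) = 8.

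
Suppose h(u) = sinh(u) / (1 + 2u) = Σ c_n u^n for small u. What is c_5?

Take the Cauchy product of the two expansions.
h(0) = 0
h′(0) = 1
h′′(0) = -4
h′′′(0) = 25
h^(4)(0) = -200
h^(5)(0) = 2001

667/40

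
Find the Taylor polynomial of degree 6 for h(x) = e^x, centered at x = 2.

(x - 2)^6*e^(2)/720 + (x - 2)^5*e^(2)/120 + (x - 2)^4*e^(2)/24 + (x - 2)^3*e^(2)/6 + (x - 2)^2*e^(2)/2 + (x - 2)*e^(2) + e^(2)

Use the known series and substitute for the argument.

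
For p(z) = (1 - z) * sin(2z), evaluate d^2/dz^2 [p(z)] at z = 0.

Multiply each power in the prefactor through the base expansion.
The coefficient of z^2 in the expansion is -2, so p′′(0) = 2! * (-2) = -4.

-4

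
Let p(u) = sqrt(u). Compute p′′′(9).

Apply the Taylor formula c_k = f^(k)(a)/k!.
From the series, [(u - 9)^3] p = 1/3888; multiply by 3! = 6 to get 1/648.

1/648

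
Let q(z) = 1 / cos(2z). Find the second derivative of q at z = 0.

Write the quotient as an unknown series and match coefficients against numerator = denominator · series.
The coefficient of z^2 in the expansion is 2, so q′′(0) = 2! * (2) = 4.

4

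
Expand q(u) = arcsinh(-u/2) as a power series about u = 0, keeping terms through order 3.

u^3/48 - u/2

[u^0] = 0;  [u^1] = -1/2;  [u^2] = 0;  [u^3] = 1/48.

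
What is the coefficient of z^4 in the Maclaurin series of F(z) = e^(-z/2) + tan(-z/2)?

1/384

Expand each term separately and add.
F(0) = 1
F′(0) = -1
F′′(0) = 1/4
F′′′(0) = -3/8
F^(4)(0) = 1/16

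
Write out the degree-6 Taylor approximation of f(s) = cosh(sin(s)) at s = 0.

Substitute the inner expansion into the outer series and collect powers.

-s^6/240 - s^4/8 + s^2/2 + 1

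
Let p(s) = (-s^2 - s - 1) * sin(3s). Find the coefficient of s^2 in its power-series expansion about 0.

-3

Multiply each power in the prefactor through the base expansion.
p(0) = 0
p′(0) = -3
p′′(0) = -6
So c_2 = p′′(0)/2! = -3.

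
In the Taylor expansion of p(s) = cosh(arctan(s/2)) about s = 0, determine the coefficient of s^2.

Plug the Maclaurin series of the inner function into that of the outer and collect terms.
p(0) = 1
p′(0) = 0
p′′(0) = 1/4
Dividing each by k! gives the coefficients c_0, ..., c_2.

1/8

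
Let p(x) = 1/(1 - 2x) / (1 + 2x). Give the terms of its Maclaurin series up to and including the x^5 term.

16*x^4 + 4*x^2 + 1

Multiply the two series term by term and collect like powers.
p(0) = 1
p′(0) = 0
p′′(0) = 8
p′′′(0) = 0
p^(4)(0) = 384
p^(5)(0) = 0
Then c_k = p^(k)(0)/k! gives each Taylor coefficient.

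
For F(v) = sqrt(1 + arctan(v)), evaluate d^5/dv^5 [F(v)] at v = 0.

249/32

Substitute the inner expansion into the outer series and collect powers.
From the series, [v^5] F = 83/1280; multiply by 5! = 120 to get 249/32.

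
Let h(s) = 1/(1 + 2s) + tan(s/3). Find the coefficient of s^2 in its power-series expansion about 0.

Expand each term separately and add.
[s^0] = 1;  [s^1] = -5/3;  [s^2] = 4.
So c_2 = h′′(0)/2! = 4.

4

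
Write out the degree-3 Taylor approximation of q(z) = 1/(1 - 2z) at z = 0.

8*z^3 + 4*z^2 + 2*z + 1

Compute the successive derivatives at the expansion point and divide by k!.
[z^0] = 1;  [z^1] = 2;  [z^2] = 4;  [z^3] = 8.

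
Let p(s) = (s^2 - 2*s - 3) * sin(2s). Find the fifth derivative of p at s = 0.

Multiply each power in the prefactor through the base expansion.
From the series, [s^5] p = -32/15; multiply by 5! = 120 to get -256.

-256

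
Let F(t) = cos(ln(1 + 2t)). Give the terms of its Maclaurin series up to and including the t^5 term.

Plug the Maclaurin series of the inner function into that of the outer and collect terms.
F(0) = 1
F′(0) = 0
F′′(0) = -4
F′′′(0) = 24
F^(4)(0) = -160
F^(5)(0) = 1280

32*t^5/3 - 20*t^4/3 + 4*t^3 - 2*t^2 + 1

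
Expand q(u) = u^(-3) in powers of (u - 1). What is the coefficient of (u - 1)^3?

-10

Use the known series and substitute for the argument.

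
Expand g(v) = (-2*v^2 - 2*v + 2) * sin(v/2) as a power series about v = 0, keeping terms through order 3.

Distribute the polynomial across the series and collect like powers.

-25*v^3/24 - v^2 + v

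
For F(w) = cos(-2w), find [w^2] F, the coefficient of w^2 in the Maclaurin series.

F(0) = 1
F′(0) = 0
F′′(0) = -4
Dividing each by k! gives the coefficients c_0, ..., c_2.

-2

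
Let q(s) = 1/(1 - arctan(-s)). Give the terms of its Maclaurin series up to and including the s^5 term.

-s^5/5 + s^4/3 - 2*s^3/3 + s^2 - s + 1

Substitute the inner expansion into the outer series and collect powers.
q(0) = 1
q′(0) = -1
q′′(0) = 2
q′′′(0) = -4
q^(4)(0) = 8
q^(5)(0) = -24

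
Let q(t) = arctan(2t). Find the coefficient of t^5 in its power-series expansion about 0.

32/5

Differentiate repeatedly and evaluate at the center.
[t^0] = 0;  [t^1] = 2;  [t^2] = 0;  [t^3] = -8/3;  [t^4] = 0;  [t^5] = 32/5.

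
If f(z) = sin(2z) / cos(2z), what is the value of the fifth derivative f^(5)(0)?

Invert the denominator's series and multiply.
The coefficient of z^5 in the expansion is 64/15, so f^(5)(0) = 5! * (64/15) = 512.

512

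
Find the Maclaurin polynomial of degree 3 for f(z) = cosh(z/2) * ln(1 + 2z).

Multiply the two series term by term and collect like powers.
[z^0] = 0;  [z^1] = 2;  [z^2] = -2;  [z^3] = 35/12.

35*z^3/12 - 2*z^2 + 2*z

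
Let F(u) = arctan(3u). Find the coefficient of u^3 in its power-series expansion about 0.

Use the known series and substitute for the argument.
F(0) = 0
F′(0) = 3
F′′(0) = 0
F′′′(0) = -54

-9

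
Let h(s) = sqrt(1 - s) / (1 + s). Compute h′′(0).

Take the Cauchy product of the two expansions.
The coefficient of s^2 in the expansion is 11/8, so h′′(0) = 2! * (11/8) = 11/4.

11/4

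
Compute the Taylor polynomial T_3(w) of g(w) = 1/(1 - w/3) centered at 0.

g(0) = 1
g′(0) = 1/3
g′′(0) = 2/9
g′′′(0) = 2/9
Dividing each by k! gives the coefficients c_0, ..., c_3.

w^3/27 + w^2/9 + w/3 + 1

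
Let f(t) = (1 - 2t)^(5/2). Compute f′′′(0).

Differentiate repeatedly and evaluate at the center.
The coefficient of t^3 in the expansion is -5/2, so f′′′(0) = 3! * (-5/2) = -15.

-15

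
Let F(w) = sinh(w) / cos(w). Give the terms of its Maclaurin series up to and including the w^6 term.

Divide the numerator series by the denominator series (power-series long division).

3*w^5/10 + 2*w^3/3 + w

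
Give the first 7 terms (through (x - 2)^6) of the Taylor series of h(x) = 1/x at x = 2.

h(2) = 1/2
h′(2) = -1/4
h′′(2) = 1/4
h′′′(2) = -3/8
h^(4)(2) = 3/4
h^(5)(2) = -15/8
h^(6)(2) = 45/8

(x - 2)^6/128 - (x - 2)^5/64 + (x - 2)^4/32 - (x - 2)^3/16 + (x - 2)^2/8 - (x - 2)/4 + 1/2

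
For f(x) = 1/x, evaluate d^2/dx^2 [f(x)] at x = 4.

The coefficient of (x - 4)^2 in the expansion is 1/64, so f′′(4) = 2! * (1/64) = 1/32.

1/32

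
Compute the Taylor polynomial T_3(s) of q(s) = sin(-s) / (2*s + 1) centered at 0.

-23*s^3/6 + 2*s^2 - s

Use 1/(1 - r) = Σ r^k on the denominator, then take the Cauchy product.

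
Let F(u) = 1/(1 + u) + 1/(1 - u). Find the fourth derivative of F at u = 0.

Add the two expansions coefficient-wise.
The coefficient of u^4 in the expansion is 2, so F^(4)(0) = 4! * (2) = 48.

48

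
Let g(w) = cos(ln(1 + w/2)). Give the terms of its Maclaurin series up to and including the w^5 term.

Substitute the inner expansion into the outer series and collect powers.
g(0) = 1
g′(0) = 0
g′′(0) = -1/4
g′′′(0) = 3/8
g^(4)(0) = -5/8
g^(5)(0) = 5/4

w^5/96 - 5*w^4/192 + w^3/16 - w^2/8 + 1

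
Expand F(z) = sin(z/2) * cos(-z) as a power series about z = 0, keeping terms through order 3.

Take the Cauchy product of the two expansions.
F(0) = 0
F′(0) = 1/2
F′′(0) = 0
F′′′(0) = -13/8
The Taylor polynomial is Σ F^(k)(0)/k! · z^k.

-13*z^3/48 + z/2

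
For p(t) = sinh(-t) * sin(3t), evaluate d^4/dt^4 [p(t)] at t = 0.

96

Write out both Maclaurin series and multiply, keeping only the needed powers.
The coefficient of t^4 in the expansion is 4, so p^(4)(0) = 4! * (4) = 96.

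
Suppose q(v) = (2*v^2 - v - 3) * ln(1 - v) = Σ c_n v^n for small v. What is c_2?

5/2

Multiply each power in the prefactor through the base expansion.
q(0) = 0
q′(0) = 3
q′′(0) = 5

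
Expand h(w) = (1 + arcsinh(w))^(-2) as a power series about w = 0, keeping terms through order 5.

Compose series: expand the inner function first, then feed it into the outer expansion.
h(0) = 1
h′(0) = -2
h′′(0) = 6
h′′′(0) = -22
h^(4)(0) = 96
h^(5)(0) = -498
Then c_k = h^(k)(0)/k! gives each Taylor coefficient.

-83*w^5/20 + 4*w^4 - 11*w^3/3 + 3*w^2 - 2*w + 1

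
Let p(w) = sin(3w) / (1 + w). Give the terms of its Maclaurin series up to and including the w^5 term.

Multiply the two series term by term and collect like powers.
p(0) = 0
p′(0) = 3
p′′(0) = -6
p′′′(0) = -9
p^(4)(0) = 36
p^(5)(0) = 63

21*w^5/40 + 3*w^4/2 - 3*w^3/2 - 3*w^2 + 3*w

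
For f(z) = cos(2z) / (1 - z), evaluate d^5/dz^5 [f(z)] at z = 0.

Expand 1/(denominator) as a geometric series and multiply by the numerator's series.
The coefficient of z^5 in the expansion is -1/3, so f^(5)(0) = 5! * (-1/3) = -40.

-40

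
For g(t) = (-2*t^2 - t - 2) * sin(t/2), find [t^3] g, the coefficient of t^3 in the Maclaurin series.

Multiply each power in the prefactor through the base expansion.
[t^0] = 0;  [t^1] = -1;  [t^2] = -1/2;  [t^3] = -23/24.

-23/24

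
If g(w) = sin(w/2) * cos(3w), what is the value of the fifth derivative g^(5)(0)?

Expand each factor separately, then convolve coefficients.
From the series, [w^5] g = 6841/3840; multiply by 5! = 120 to get 6841/32.

6841/32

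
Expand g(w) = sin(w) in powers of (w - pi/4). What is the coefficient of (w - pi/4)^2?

g(pi/4) = sqrt(2)/2
g′(pi/4) = sqrt(2)/2
g′′(pi/4) = -sqrt(2)/2
So c_2 = g′′(pi/4)/2! = -sqrt(2)/4.

-sqrt(2)/4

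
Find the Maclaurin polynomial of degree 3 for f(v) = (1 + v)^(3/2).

-v^3/16 + 3*v^2/8 + 3*v/2 + 1

f(0) = 1
f′(0) = 3/2
f′′(0) = 3/4
f′′′(0) = -3/8
The Taylor polynomial is Σ f^(k)(0)/k! · v^k.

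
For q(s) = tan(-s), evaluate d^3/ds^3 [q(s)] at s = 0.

-2

The coefficient of s^3 in the expansion is -1/3, so q′′′(0) = 3! * (-1/3) = -2.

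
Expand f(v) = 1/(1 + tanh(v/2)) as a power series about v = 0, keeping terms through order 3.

Compose series: expand the inner function first, then feed it into the outer expansion.

-v^3/12 + v^2/4 - v/2 + 1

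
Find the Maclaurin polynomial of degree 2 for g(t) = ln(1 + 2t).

-2*t^2 + 2*t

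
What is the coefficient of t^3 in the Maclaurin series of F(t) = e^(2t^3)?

2

F(0) = 1
F′(0) = 0
F′′(0) = 0
F′′′(0) = 12
Dividing each by k! gives the coefficients c_0, ..., c_3.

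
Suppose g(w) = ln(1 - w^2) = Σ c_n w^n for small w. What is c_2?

-1

[w^0] = 0;  [w^1] = 0;  [w^2] = -1.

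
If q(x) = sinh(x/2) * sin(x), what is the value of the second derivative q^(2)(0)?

1

Write out both Maclaurin series and multiply, keeping only the needed powers.
From the series, [x^2] q = 1/2; multiply by 2! = 2 to get 1.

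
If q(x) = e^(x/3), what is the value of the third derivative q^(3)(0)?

1/27

From the series, [x^3] q = 1/162; multiply by 3! = 6 to get 1/27.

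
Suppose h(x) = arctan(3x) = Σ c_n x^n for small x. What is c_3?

-9

h(0) = 0
h′(0) = 3
h′′(0) = 0
h′′′(0) = -54
Dividing each by k! gives the coefficients c_0, ..., c_3.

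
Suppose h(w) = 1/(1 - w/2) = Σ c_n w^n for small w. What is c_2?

1/4

Differentiate repeatedly and evaluate at the center.
[w^0] = 1;  [w^1] = 1/2;  [w^2] = 1/4.
So c_2 = h′′(0)/2! = 1/4.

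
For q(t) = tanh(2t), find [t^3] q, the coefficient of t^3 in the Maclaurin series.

Apply the Taylor formula c_k = f^(k)(a)/k!.
[t^0] = 0;  [t^1] = 2;  [t^2] = 0;  [t^3] = -8/3.
So c_3 = q′′′(0)/3! = -8/3.

-8/3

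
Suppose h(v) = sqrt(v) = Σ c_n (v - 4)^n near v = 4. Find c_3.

1/512

[(v - 4)^0] = 2;  [(v - 4)^1] = 1/4;  [(v - 4)^2] = -1/64;  [(v - 4)^3] = 1/512.
So c_3 = h′′′(4)/3! = 1/512.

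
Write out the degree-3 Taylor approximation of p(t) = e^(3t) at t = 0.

9*t^3/2 + 9*t^2/2 + 3*t + 1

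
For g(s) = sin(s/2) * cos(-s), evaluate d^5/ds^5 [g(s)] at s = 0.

121/32

Expand each factor separately, then convolve coefficients.
The coefficient of s^5 in the expansion is 121/3840, so g^(5)(0) = 5! * (121/3840) = 121/32.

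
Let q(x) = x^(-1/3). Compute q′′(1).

4/9

The coefficient of (x - 1)^2 in the expansion is 2/9, so q′′(1) = 2! * (2/9) = 4/9.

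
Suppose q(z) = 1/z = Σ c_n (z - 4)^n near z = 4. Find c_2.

q(4) = 1/4
q′(4) = -1/16
q′′(4) = 1/32
So c_2 = q′′(4)/2! = 1/64.

1/64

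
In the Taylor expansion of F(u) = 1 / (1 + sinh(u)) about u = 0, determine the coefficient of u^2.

Expand as Σ (-1)^k u^k with u equal to the inner function's series.
F(0) = 1
F′(0) = -1
F′′(0) = 2

1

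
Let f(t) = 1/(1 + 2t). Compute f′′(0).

The coefficient of t^2 in the expansion is 4, so f′′(0) = 2! * (4) = 8.

8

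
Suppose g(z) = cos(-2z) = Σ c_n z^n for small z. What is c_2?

Use the known series and substitute for the argument.
g(0) = 1
g′(0) = 0
g′′(0) = -4
Then c_k = g^(k)(0)/k! gives each Taylor coefficient.

-2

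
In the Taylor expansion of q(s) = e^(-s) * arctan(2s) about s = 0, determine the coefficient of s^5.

103/20

Multiply the two series term by term and collect like powers.
[s^0] = 0;  [s^1] = 2;  [s^2] = -2;  [s^3] = -5/3;  [s^4] = 7/3;  [s^5] = 103/20.
So c_5 = q^(5)(0)/5! = 103/20.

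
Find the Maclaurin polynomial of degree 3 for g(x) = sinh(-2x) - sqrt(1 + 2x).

-11*x^3/6 + x^2/2 - 3*x - 1

Expand each term separately and add.
[x^0] = -1;  [x^1] = -3;  [x^2] = 1/2;  [x^3] = -11/6.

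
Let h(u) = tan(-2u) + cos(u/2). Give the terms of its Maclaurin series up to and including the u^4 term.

Add the two expansions coefficient-wise.
h(0) = 1
h′(0) = -2
h′′(0) = -1/4
h′′′(0) = -16
h^(4)(0) = 1/16
Then c_k = h^(k)(0)/k! gives each Taylor coefficient.

u^4/384 - 8*u^3/3 - u^2/8 - 2*u + 1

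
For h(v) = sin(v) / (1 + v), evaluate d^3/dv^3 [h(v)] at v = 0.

5

Expand each factor separately, then convolve coefficients.
From the series, [v^3] h = 5/6; multiply by 3! = 6 to get 5.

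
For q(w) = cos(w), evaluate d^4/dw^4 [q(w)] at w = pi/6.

sqrt(3)/2

The coefficient of (w - pi/6)^4 in the expansion is sqrt(3)/48, so q^(4)(pi/6) = 4! * (sqrt(3)/48) = sqrt(3)/2.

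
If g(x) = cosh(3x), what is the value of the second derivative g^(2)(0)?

9

The coefficient of x^2 in the expansion is 9/2, so g′′(0) = 2! * (9/2) = 9.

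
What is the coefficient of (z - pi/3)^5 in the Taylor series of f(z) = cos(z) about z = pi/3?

f(pi/3) = 1/2
f′(pi/3) = -sqrt(3)/2
f′′(pi/3) = -1/2
f′′′(pi/3) = sqrt(3)/2
f^(4)(pi/3) = 1/2
f^(5)(pi/3) = -sqrt(3)/2

-sqrt(3)/240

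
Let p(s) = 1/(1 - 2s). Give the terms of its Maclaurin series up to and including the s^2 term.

[s^0] = 1;  [s^1] = 2;  [s^2] = 4.

4*s^2 + 2*s + 1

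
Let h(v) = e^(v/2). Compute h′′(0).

1/4

From the series, [v^2] h = 1/8; multiply by 2! = 2 to get 1/4.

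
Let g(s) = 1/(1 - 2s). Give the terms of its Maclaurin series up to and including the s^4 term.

Apply the Taylor formula c_k = f^(k)(a)/k!.
g(0) = 1
g′(0) = 2
g′′(0) = 8
g′′′(0) = 48
g^(4)(0) = 384
The Taylor polynomial is Σ g^(k)(0)/k! · s^k.

16*s^4 + 8*s^3 + 4*s^2 + 2*s + 1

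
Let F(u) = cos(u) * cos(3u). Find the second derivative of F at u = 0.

Expand each factor separately, then convolve coefficients.
From the series, [u^2] F = -5; multiply by 2! = 2 to get -10.

-10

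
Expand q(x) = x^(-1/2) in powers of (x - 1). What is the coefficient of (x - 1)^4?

q(1) = 1
q′(1) = -1/2
q′′(1) = 3/4
q′′′(1) = -15/8
q^(4)(1) = 105/16
So c_4 = q^(4)(1)/4! = 35/128.

35/128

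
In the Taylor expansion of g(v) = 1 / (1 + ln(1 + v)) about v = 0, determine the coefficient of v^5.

-347/60

Write 1/(1+u) = 1 - u + u^2 - u^3 + ... and substitute the series for u.
So c_5 = g^(5)(0)/5! = -347/60.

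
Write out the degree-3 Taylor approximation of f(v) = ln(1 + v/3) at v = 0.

v^3/81 - v^2/18 + v/3

Apply the Taylor formula c_k = f^(k)(a)/k!.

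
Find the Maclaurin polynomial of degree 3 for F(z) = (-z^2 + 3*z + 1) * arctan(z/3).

-28*z^3/81 + z^2 + z/3

Shift and add copies of the series according to the polynomial's terms.
[z^0] = 0;  [z^1] = 1/3;  [z^2] = 1;  [z^3] = -28/81.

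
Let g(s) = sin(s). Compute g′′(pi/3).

The coefficient of (s - pi/3)^2 in the expansion is -sqrt(3)/4, so g′′(pi/3) = 2! * (-sqrt(3)/4) = -sqrt(3)/2.

-sqrt(3)/2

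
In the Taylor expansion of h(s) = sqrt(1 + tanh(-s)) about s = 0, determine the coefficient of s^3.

Plug the Maclaurin series of the inner function into that of the outer and collect terms.
h(0) = 1
h′(0) = -1/2
h′′(0) = -1/4
h′′′(0) = 5/8

5/48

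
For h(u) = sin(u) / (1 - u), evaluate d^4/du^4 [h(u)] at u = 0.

20

Expand each factor separately, then convolve coefficients.
From the series, [u^4] h = 5/6; multiply by 4! = 24 to get 20.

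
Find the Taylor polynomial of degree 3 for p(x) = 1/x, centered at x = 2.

-(x - 2)^3/16 + (x - 2)^2/8 - (x - 2)/4 + 1/2

p(2) = 1/2
p′(2) = -1/4
p′′(2) = 1/4
p′′′(2) = -3/8
Dividing each by k! gives the coefficients c_0, ..., c_3.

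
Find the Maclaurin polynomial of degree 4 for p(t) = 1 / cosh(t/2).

5*t^4/384 - t^2/8 + 1

Write the quotient as an unknown series and match coefficients against numerator = denominator · series.
p(0) = 1
p′(0) = 0
p′′(0) = -1/4
p′′′(0) = 0
p^(4)(0) = 5/16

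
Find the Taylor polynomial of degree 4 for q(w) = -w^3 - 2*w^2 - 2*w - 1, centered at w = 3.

Differentiate repeatedly and evaluate at the center.
q(3) = -52
q′(3) = -41
q′′(3) = -22
q′′′(3) = -6
q^(4)(3) = 0

-(w - 3)^3 - 11*(w - 3)^2 - 41*(w - 3) - 52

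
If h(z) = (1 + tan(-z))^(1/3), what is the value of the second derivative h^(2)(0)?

-2/9

Plug the Maclaurin series of the inner function into that of the outer and collect terms.
The coefficient of z^2 in the expansion is -1/9, so h′′(0) = 2! * (-1/9) = -2/9.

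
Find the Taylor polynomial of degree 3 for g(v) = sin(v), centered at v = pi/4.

-sqrt(2)*(v - pi/4)^3/12 - sqrt(2)*(v - pi/4)^2/4 + sqrt(2)*(v - pi/4)/2 + sqrt(2)/2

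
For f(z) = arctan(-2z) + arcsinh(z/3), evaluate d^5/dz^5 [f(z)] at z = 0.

Combine the two series term by term.
From the series, [z^5] f = -4147/648; multiply by 5! = 120 to get -20735/27.

-20735/27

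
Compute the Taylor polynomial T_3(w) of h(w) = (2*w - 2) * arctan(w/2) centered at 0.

w^3/12 + w^2 - w

Shift and add copies of the series according to the polynomial's terms.
[w^0] = 0;  [w^1] = -1;  [w^2] = 1;  [w^3] = 1/12.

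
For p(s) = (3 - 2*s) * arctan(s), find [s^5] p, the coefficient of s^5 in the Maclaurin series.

Shift and add copies of the series according to the polynomial's terms.
p(0) = 0
p′(0) = 3
p′′(0) = -4
p′′′(0) = -6
p^(4)(0) = 16
p^(5)(0) = 72

3/5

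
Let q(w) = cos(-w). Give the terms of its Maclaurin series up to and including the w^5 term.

q(0) = 1
q′(0) = 0
q′′(0) = -1
q′′′(0) = 0
q^(4)(0) = 1
q^(5)(0) = 0

w^4/24 - w^2/2 + 1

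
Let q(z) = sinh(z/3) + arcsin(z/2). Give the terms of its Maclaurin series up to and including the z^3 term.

35*z^3/1296 + 5*z/6

Add the two expansions coefficient-wise.
[z^0] = 0;  [z^1] = 5/6;  [z^2] = 0;  [z^3] = 35/1296.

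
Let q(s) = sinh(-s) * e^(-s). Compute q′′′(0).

-4

Multiply the two series term by term and collect like powers.
From the series, [s^3] q = -2/3; multiply by 3! = 6 to get -4.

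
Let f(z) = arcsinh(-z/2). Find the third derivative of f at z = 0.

1/8

Apply the Taylor formula c_k = f^(k)(a)/k!.
From the series, [z^3] f = 1/48; multiply by 3! = 6 to get 1/8.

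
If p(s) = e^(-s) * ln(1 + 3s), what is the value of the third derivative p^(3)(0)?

Expand each factor separately, then convolve coefficients.
The coefficient of s^3 in the expansion is 15, so p′′′(0) = 3! * (15) = 90.

90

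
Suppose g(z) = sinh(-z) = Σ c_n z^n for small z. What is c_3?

-1/6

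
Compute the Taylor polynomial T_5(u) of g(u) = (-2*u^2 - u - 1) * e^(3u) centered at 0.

Multiply each power in the prefactor through the base expansion.
[u^0] = -1;  [u^1] = -4;  [u^2] = -19/2;  [u^3] = -15;  [u^4] = -135/8;  [u^5] = -72/5.

-72*u^5/5 - 135*u^4/8 - 15*u^3 - 19*u^2/2 - 4*u - 1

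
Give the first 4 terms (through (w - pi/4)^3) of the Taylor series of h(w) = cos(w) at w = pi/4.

h(pi/4) = sqrt(2)/2
h′(pi/4) = -sqrt(2)/2
h′′(pi/4) = -sqrt(2)/2
h′′′(pi/4) = sqrt(2)/2
Then c_k = h^(k)(pi/4)/k! gives each Taylor coefficient.

sqrt(2)*(w - pi/4)^3/12 - sqrt(2)*(w - pi/4)^2/4 - sqrt(2)*(w - pi/4)/2 + sqrt(2)/2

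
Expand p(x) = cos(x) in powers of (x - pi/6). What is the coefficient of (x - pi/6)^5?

[(x - pi/6)^0] = sqrt(3)/2;  [(x - pi/6)^1] = -1/2;  [(x - pi/6)^2] = -sqrt(3)/4;  [(x - pi/6)^3] = 1/12;  [(x - pi/6)^4] = sqrt(3)/48;  [(x - pi/6)^5] = -1/240.

-1/240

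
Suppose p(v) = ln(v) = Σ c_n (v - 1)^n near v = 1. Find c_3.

1/3

Differentiate repeatedly and evaluate at the center.
So c_3 = p′′′(1)/3! = 1/3.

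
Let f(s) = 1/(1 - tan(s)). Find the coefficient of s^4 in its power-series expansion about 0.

5/3

Substitute the inner expansion into the outer series and collect powers.
f(0) = 1
f′(0) = 1
f′′(0) = 2
f′′′(0) = 8
f^(4)(0) = 40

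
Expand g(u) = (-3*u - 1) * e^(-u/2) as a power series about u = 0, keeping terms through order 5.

-29*u^5/3840 + 23*u^4/384 - 17*u^3/48 + 11*u^2/8 - 5*u/2 - 1

Shift and add copies of the series according to the polynomial's terms.
g(0) = -1
g′(0) = -5/2
g′′(0) = 11/4
g′′′(0) = -17/8
g^(4)(0) = 23/16
g^(5)(0) = -29/32
Dividing each by k! gives the coefficients c_0, ..., c_5.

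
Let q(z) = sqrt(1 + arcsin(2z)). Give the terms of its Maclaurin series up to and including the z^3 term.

7*z^3/6 - z^2/2 + z + 1

Compose series: expand the inner function first, then feed it into the outer expansion.
[z^0] = 1;  [z^1] = 1;  [z^2] = -1/2;  [z^3] = 7/6.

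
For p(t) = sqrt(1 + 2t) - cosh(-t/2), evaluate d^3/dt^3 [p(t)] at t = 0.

Add the two expansions coefficient-wise.
The coefficient of t^3 in the expansion is 1/2, so p′′′(0) = 3! * (1/2) = 3.

3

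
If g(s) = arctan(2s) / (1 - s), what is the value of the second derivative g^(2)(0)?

4

Use 1/(1 - r) = Σ r^k on the denominator, then take the Cauchy product.
From the series, [s^2] g = 2; multiply by 2! = 2 to get 4.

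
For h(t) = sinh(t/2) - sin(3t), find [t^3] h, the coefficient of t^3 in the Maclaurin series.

Expand each term separately and add.
[t^0] = 0;  [t^1] = -5/2;  [t^2] = 0;  [t^3] = 217/48.

217/48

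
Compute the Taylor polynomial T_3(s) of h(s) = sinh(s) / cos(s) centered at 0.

Divide the numerator series by the denominator series (power-series long division).
[s^0] = 0;  [s^1] = 1;  [s^2] = 0;  [s^3] = 2/3.

2*s^3/3 + s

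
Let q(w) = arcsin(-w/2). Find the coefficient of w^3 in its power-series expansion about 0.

q(0) = 0
q′(0) = -1/2
q′′(0) = 0
q′′′(0) = -1/8

-1/48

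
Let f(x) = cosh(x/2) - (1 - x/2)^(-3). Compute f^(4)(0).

-359/16

Combine the two series term by term.
The coefficient of x^4 in the expansion is -359/384, so f^(4)(0) = 4! * (-359/384) = -359/16.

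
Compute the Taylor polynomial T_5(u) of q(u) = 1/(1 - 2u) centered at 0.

32*u^5 + 16*u^4 + 8*u^3 + 4*u^2 + 2*u + 1

[u^0] = 1;  [u^1] = 2;  [u^2] = 4;  [u^3] = 8;  [u^4] = 16;  [u^5] = 32.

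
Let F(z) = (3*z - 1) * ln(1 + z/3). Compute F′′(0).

19/9

Shift and add copies of the series according to the polynomial's terms.
The coefficient of z^2 in the expansion is 19/18, so F′′(0) = 2! * (19/18) = 19/9.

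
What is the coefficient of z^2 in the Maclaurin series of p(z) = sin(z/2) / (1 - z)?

Take the Cauchy product of the two expansions.
p(0) = 0
p′(0) = 1/2
p′′(0) = 1

1/2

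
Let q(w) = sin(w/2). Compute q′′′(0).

-1/8

The coefficient of w^3 in the expansion is -1/48, so q′′′(0) = 3! * (-1/48) = -1/8.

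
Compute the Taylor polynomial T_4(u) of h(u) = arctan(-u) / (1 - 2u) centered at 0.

Take the Cauchy product of the two expansions.
h(0) = 0
h′(0) = -1
h′′(0) = -4
h′′′(0) = -22
h^(4)(0) = -176

-22*u^4/3 - 11*u^3/3 - 2*u^2 - u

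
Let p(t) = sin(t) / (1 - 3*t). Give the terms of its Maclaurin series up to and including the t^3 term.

Use 1/(1 - r) = Σ r^k on the denominator, then take the Cauchy product.
[t^0] = 0;  [t^1] = 1;  [t^2] = 3;  [t^3] = 53/6.

53*t^3/6 + 3*t^2 + t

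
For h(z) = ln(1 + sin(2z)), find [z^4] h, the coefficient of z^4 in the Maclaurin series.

-4/3

Plug the Maclaurin series of the inner function into that of the outer and collect terms.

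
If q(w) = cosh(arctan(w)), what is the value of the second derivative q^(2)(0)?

Substitute the inner expansion into the outer series and collect powers.
The coefficient of w^2 in the expansion is 1/2, so q′′(0) = 2! * (1/2) = 1.

1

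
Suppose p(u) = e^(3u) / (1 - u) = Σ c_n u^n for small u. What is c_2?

Expand each factor separately, then convolve coefficients.
[u^0] = 1;  [u^1] = 4;  [u^2] = 17/2.
So c_2 = p′′(0)/2! = 17/2.

17/2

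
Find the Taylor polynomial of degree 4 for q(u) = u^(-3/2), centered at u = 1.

315*(u - 1)^4/128 - 35*(u - 1)^3/16 + 15*(u - 1)^2/8 - 3*(u - 1)/2 + 1

[(u - 1)^0] = 1;  [(u - 1)^1] = -3/2;  [(u - 1)^2] = 15/8;  [(u - 1)^3] = -35/16;  [(u - 1)^4] = 315/128.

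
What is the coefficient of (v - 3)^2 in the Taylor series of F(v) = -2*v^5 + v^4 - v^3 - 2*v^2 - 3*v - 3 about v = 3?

-497

F(3) = -462
F′(3) = -744
F′′(3) = -994
So c_2 = F′′(3)/2! = -497.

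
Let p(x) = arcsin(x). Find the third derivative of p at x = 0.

1

From the series, [x^3] p = 1/6; multiply by 3! = 6 to get 1.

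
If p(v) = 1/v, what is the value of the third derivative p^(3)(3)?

-2/27

Apply the Taylor formula c_k = f^(k)(a)/k!.
From the series, [(v - 3)^3] p = -1/81; multiply by 3! = 6 to get -2/27.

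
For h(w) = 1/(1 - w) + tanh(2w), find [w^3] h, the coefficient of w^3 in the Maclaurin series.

-5/3

Combine the two series term by term.
h(0) = 1
h′(0) = 3
h′′(0) = 2
h′′′(0) = -10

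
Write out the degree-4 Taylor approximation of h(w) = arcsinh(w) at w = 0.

h(0) = 0
h′(0) = 1
h′′(0) = 0
h′′′(0) = -1
h^(4)(0) = 0
The Taylor polynomial is Σ h^(k)(0)/k! · w^k.

-w^3/6 + w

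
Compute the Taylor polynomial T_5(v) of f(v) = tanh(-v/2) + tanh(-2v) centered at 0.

Expand each term separately and add.
[v^0] = 0;  [v^1] = -5/2;  [v^2] = 0;  [v^3] = 65/24;  [v^4] = 0;  [v^5] = -205/48.

-205*v^5/48 + 65*v^3/24 - 5*v/2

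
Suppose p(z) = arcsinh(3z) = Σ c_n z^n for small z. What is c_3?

c_3 = p′′′(0)/3! = -9/2.

-9/2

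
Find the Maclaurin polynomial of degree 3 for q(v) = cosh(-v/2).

v^2/8 + 1

[v^0] = 1;  [v^1] = 0;  [v^2] = 1/8;  [v^3] = 0.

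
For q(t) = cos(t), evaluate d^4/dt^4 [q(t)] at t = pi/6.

From the series, [(t - pi/6)^4] q = sqrt(3)/48; multiply by 4! = 24 to get sqrt(3)/2.

sqrt(3)/2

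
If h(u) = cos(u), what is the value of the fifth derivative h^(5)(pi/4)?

Apply the Taylor formula c_k = f^(k)(a)/k!.
From the series, [(u - pi/4)^5] h = -sqrt(2)/240; multiply by 5! = 120 to get -sqrt(2)/2.

-sqrt(2)/2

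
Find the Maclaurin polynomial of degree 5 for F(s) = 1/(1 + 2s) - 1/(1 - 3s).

-275*s^5 - 65*s^4 - 35*s^3 - 5*s^2 - 5*s

Expand each term separately and add.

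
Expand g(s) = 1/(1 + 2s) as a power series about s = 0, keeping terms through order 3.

-8*s^3 + 4*s^2 - 2*s + 1

[s^0] = 1;  [s^1] = -2;  [s^2] = 4;  [s^3] = -8.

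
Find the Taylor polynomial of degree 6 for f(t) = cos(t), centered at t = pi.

f(pi) = -1
f′(pi) = 0
f′′(pi) = 1
f′′′(pi) = 0
f^(4)(pi) = -1
f^(5)(pi) = 0
f^(6)(pi) = 1

(t - pi)^6/720 - (t - pi)^4/24 + (t - pi)^2/2 - 1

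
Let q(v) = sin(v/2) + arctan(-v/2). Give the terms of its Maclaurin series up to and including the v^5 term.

Add the two expansions coefficient-wise.
q(0) = 0
q′(0) = 0
q′′(0) = 0
q′′′(0) = 1/8
q^(4)(0) = 0
q^(5)(0) = -23/32
The Taylor polynomial is Σ q^(k)(0)/k! · v^k.

-23*v^5/3840 + v^3/48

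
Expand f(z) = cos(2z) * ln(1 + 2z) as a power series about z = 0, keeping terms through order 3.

Write out both Maclaurin series and multiply, keeping only the needed powers.
f(0) = 0
f′(0) = 2
f′′(0) = -4
f′′′(0) = -8

-4*z^3/3 - 2*z^2 + 2*z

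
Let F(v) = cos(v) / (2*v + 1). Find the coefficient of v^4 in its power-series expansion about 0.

337/24

Use 1/(1 - r) = Σ r^k on the denominator, then take the Cauchy product.
F(0) = 1
F′(0) = -2
F′′(0) = 7
F′′′(0) = -42
F^(4)(0) = 337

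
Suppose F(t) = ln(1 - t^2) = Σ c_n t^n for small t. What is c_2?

Apply the Taylor formula c_k = f^(k)(a)/k!.
F(0) = 0
F′(0) = 0
F′′(0) = -2
The Taylor polynomial is Σ F^(k)(0)/k! · t^k.

-1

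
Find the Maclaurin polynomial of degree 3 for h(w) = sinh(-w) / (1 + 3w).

Write out both Maclaurin series and multiply, keeping only the needed powers.
h(0) = 0
h′(0) = -1
h′′(0) = 6
h′′′(0) = -55
Then c_k = h^(k)(0)/k! gives each Taylor coefficient.

-55*w^3/6 + 3*w^2 - w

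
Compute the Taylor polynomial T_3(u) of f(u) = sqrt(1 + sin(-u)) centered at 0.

u^3/48 - u^2/8 - u/2 + 1

Plug the Maclaurin series of the inner function into that of the outer and collect terms.
[u^0] = 1;  [u^1] = -1/2;  [u^2] = -1/8;  [u^3] = 1/48.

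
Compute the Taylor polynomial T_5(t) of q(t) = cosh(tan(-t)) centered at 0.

3*t^4/8 + t^2/2 + 1

Substitute the inner expansion into the outer series and collect powers.
q(0) = 1
q′(0) = 0
q′′(0) = 1
q′′′(0) = 0
q^(4)(0) = 9
q^(5)(0) = 0
Dividing each by k! gives the coefficients c_0, ..., c_5.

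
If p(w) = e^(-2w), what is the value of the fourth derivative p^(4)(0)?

16

From the series, [w^4] p = 2/3; multiply by 4! = 24 to get 16.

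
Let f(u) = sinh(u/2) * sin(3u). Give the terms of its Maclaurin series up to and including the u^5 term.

Multiply the two series term by term and collect like powers.
[u^0] = 0;  [u^1] = 0;  [u^2] = 3/2;  [u^3] = 0;  [u^4] = -35/16;  [u^5] = 0.

-35*u^4/16 + 3*u^2/2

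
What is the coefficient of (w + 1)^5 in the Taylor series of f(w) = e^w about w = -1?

f(-1) = e^(-1)
f′(-1) = e^(-1)
f′′(-1) = e^(-1)
f′′′(-1) = e^(-1)
f^(4)(-1) = e^(-1)
f^(5)(-1) = e^(-1)
So c_5 = f^(5)(-1)/5! = e^(-1)/120.

e^(-1)/120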